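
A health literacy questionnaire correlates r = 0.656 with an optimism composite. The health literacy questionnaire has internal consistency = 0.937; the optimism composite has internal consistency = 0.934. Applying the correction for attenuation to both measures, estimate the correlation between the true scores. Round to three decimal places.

r_true = r_obs / √(r_xx · r_yy) = 0.656 / √(0.937 × 0.934) = 0.656 / √0.875158 = 0.656 / 0.9355 ≈ 0.701.

0.701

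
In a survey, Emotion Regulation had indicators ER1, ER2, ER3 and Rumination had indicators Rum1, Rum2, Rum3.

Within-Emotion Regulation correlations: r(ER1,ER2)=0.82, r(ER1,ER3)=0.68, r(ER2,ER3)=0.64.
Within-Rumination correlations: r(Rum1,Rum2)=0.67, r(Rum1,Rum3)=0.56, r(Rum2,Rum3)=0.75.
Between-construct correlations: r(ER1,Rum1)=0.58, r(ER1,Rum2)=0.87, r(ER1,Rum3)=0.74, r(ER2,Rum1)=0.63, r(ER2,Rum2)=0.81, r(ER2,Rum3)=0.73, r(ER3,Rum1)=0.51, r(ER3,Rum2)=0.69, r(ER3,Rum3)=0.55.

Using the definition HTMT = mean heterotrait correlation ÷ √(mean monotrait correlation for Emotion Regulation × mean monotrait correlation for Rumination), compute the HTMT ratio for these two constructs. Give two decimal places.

Mean between = 6.11/9 = 0.6789.
Mean within-ER = 2.14/3 = 0.7133; mean within-Rum = 1.98/3 = 0.6600.
Geometric mean = √(0.7133 × 0.6600) = 0.6861.
HTMT = 0.6789 / 0.6861 = 0.99.

0.99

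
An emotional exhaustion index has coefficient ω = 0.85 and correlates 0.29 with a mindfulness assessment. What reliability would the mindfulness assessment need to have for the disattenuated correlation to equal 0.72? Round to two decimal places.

r_true = r_obs / √(r_xx · r_yy) ⇒ 0.72 = 0.29 / √(0.85 · r_yy).
√(0.85 · r_yy) = 0.29 / 0.72 = 0.4028; 0.85 · r_yy = 0.1622; r_yy = 0.1622 / 0.85 ≈ 0.19.

0.19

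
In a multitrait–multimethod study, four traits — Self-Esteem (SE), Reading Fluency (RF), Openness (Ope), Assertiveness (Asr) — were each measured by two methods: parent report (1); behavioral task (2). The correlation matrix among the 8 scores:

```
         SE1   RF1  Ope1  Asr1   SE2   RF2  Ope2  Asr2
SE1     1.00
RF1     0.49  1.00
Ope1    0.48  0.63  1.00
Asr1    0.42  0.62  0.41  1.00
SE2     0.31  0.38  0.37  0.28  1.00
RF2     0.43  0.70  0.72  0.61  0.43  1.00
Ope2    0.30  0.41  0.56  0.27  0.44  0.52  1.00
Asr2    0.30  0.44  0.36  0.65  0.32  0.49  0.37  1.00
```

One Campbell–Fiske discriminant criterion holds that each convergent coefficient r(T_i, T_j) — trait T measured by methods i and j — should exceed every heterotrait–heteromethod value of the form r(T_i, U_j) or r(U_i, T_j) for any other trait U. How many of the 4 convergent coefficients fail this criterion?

Each convergent coefficient versus the relevant comparison correlations:
SE (methods 1·2): 0.31 vs {0.43, 0.38, 0.30, 0.37, 0.30, 0.28} → fail.
RF (methods 1·2): 0.70 vs {0.38, 0.43, 0.41, 0.72, 0.44, 0.61} → fail.
Ope (methods 1·2): 0.56 vs {0.37, 0.30, 0.72, 0.41, 0.36, 0.27} → fail.
Asr (methods 1·2): 0.65 vs {0.28, 0.30, 0.61, 0.44, 0.27, 0.36} → pass.
3 of 4 fail.

3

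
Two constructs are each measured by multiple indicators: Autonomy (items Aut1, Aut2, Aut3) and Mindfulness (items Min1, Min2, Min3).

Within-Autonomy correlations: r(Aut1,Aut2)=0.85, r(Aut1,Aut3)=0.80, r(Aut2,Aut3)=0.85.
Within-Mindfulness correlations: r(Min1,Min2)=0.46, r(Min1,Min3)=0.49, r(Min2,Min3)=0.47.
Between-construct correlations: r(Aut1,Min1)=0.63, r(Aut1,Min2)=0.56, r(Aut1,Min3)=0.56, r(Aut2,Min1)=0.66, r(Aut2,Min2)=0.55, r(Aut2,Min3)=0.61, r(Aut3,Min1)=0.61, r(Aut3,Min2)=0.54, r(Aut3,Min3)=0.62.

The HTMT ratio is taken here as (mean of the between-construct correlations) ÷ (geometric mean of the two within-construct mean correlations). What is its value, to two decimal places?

Mean heterotrait r = 5.34/9 = 0.5933.
Mean within-Aut = 2.50/3 = 0.8333; mean within-Min = 1.42/3 = 0.4733.
Geometric mean = √(0.8333 × 0.4733) = 0.6280.
HTMT = 0.5933 / 0.6280 = 0.94.

0.94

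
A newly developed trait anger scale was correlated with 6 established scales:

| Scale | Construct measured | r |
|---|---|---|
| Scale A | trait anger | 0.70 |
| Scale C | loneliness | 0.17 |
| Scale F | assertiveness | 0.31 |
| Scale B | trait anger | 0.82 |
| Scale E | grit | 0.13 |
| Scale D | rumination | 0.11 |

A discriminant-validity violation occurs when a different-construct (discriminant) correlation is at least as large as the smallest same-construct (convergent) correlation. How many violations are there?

0

Convergent (same construct = trait anger): Scale A, Scale B.
Smallest convergent = 0.70. Discriminant values: 0.17, 0.31, 0.13, 0.11; count ≥ 0.70 → 0.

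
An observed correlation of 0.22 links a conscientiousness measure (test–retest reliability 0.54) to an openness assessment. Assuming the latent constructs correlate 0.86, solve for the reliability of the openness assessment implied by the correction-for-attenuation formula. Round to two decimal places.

r_true = r_obs / √(r_xx · r_yy) ⇒ 0.86 = 0.22 / √(0.54 · r_yy).
√(0.54 · r_yy) = 0.22 / 0.86 = 0.2558; 0.54 · r_yy = 0.0654; r_yy = 0.0654 / 0.54 ≈ 0.12.

0.12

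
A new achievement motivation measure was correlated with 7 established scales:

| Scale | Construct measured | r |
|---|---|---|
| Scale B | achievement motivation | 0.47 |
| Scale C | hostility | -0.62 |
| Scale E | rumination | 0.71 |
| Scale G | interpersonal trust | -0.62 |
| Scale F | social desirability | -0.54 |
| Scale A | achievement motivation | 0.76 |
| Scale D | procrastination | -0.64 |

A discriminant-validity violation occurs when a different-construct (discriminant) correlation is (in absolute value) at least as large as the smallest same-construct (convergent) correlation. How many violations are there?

5

Convergent (same construct = achievement motivation): Scale B, Scale A.
Smallest convergent = 0.47. Discriminant |r|: 0.62, 0.71, 0.62, 0.54, 0.64; count ≥ 0.47 → 5.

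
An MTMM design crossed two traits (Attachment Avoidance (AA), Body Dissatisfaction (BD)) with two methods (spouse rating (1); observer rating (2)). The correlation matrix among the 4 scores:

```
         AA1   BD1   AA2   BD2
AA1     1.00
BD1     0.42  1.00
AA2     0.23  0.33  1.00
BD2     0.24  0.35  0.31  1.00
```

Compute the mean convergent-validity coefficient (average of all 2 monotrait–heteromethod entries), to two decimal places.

0.29

Convergent values: 0.23, 0.35; mean = 0.58/2 = 0.29.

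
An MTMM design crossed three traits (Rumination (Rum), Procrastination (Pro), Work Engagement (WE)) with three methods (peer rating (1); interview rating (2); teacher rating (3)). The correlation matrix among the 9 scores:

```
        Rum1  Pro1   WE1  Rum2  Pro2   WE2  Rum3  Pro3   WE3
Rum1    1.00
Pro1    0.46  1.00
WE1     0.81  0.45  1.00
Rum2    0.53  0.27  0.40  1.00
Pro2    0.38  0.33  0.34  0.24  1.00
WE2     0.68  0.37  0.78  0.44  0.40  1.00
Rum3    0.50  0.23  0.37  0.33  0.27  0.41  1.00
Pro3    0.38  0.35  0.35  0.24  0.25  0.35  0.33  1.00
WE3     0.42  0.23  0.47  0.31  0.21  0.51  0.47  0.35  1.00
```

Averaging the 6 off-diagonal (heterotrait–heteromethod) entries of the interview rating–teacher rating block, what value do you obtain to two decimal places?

HTHM values (method 2 × method 3): 0.24, 0.31, 0.27, 0.21, 0.41, 0.35; mean = 1.79/6 = 0.30.

0.30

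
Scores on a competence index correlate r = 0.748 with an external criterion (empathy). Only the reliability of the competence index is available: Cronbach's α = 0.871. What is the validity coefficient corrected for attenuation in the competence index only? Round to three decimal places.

Single correction: r_c = r_obs / √r_xx = 0.748 / √0.871 = 0.748 / 0.9333 ≈ 0.801.

0.801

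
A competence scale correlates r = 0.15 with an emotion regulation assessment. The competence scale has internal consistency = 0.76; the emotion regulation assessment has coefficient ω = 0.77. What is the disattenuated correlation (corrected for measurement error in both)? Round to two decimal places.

r_true = r_obs / √(r_xx · r_yy) = 0.15 / √(0.76 × 0.77) = 0.15 / √0.5852 = 0.15 / 0.7650 ≈ 0.20.

0.20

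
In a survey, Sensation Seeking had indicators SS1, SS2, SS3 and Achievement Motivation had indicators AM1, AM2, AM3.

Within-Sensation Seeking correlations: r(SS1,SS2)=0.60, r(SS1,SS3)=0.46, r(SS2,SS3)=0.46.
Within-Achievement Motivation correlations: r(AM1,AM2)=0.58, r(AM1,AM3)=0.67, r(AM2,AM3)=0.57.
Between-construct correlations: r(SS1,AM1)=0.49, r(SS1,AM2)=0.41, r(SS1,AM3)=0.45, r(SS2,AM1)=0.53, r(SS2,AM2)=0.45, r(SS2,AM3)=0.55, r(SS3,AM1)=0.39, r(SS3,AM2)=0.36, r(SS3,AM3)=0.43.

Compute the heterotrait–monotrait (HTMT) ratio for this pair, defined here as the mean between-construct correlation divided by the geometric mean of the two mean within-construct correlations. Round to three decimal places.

Mean between = 4.06/9 = 0.4511.
Mean within-SS = 1.52/3 = 0.5067; mean within-AM = 1.82/3 = 0.6067.
Geometric mean = √(0.5067 × 0.6067) = 0.5545.
HTMT = 0.4511 / 0.5545 = 0.814.

0.814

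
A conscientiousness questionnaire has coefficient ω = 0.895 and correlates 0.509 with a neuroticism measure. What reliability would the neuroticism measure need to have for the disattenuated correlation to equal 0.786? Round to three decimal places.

r_true = r_obs / √(r_xx · r_yy) ⇒ 0.786 = 0.509 / √(0.895 · r_yy).
√(0.895 · r_yy) = 0.509 / 0.786 = 0.6476; 0.895 · r_yy = 0.4194; r_yy = 0.4194 / 0.895 ≈ 0.469.

0.469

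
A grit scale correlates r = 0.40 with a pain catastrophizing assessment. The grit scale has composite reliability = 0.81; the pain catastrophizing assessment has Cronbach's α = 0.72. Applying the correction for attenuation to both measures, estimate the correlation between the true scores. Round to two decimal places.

r_true = r_obs / √(r_xx · r_yy) = 0.40 / √(0.81 × 0.72) = 0.40 / √0.5832 = 0.40 / 0.7637 ≈ 0.52.

0.52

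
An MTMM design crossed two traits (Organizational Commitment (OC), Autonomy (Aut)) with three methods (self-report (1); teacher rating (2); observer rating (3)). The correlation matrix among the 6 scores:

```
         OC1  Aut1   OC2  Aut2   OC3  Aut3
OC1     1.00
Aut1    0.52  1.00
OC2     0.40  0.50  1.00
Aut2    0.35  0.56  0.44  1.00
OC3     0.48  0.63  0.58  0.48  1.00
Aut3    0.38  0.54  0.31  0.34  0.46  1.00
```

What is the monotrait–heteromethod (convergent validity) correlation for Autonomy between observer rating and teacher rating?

0.34

Same trait (Aut), different methods: r(Aut3, Aut2) = 0.34.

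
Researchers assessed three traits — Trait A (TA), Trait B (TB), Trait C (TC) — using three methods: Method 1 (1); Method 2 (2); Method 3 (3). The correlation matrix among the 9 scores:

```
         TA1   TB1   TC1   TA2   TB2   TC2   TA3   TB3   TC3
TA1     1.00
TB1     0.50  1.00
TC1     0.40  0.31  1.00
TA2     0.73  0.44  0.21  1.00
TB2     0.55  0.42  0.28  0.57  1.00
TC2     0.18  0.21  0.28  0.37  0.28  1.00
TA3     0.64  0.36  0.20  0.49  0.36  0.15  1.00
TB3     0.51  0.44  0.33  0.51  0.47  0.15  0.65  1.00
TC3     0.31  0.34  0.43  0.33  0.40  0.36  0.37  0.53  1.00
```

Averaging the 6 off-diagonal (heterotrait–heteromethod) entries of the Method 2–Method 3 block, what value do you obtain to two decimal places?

0.32

HTHM values (method 2 × method 3): 0.51, 0.33, 0.36, 0.40, 0.15, 0.15; mean = 1.90/6 = 0.32.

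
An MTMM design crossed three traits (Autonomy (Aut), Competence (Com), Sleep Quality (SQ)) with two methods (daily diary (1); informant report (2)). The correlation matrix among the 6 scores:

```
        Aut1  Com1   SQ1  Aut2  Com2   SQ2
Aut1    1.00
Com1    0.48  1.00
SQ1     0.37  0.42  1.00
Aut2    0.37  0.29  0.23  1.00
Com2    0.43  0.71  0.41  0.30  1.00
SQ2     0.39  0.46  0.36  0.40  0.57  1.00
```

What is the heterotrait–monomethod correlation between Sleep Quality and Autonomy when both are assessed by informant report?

0.40

Different traits, same method: r(SQ2, Aut2) = 0.40.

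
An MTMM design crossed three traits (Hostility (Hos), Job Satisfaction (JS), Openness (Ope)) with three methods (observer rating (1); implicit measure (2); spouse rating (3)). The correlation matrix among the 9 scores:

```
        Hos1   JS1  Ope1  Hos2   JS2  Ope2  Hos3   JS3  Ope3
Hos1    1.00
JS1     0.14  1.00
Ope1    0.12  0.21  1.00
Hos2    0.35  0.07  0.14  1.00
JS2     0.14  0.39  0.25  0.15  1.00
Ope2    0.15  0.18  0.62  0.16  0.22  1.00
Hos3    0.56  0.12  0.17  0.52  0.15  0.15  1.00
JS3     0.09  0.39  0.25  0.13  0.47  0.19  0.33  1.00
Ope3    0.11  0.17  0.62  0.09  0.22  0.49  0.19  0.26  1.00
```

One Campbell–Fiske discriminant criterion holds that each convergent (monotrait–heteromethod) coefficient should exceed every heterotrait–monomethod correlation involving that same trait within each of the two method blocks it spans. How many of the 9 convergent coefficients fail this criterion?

Convergent coefficients and their comparison sets:
Hos (methods 1·2): 0.35 vs {0.14, 0.15, 0.12, 0.16} → pass.
Hos (methods 1·3): 0.56 vs {0.14, 0.33, 0.12, 0.19} → pass.
Hos (methods 2·3): 0.52 vs {0.15, 0.33, 0.16, 0.19} → pass.
JS (methods 1·2): 0.39 vs {0.14, 0.15, 0.21, 0.22} → pass.
JS (methods 1·3): 0.39 vs {0.14, 0.33, 0.21, 0.26} → pass.
JS (methods 2·3): 0.47 vs {0.15, 0.33, 0.22, 0.26} → pass.
Ope (methods 1·2): 0.62 vs {0.12, 0.16, 0.21, 0.22} → pass.
Ope (methods 1·3): 0.62 vs {0.12, 0.19, 0.21, 0.26} → pass.
Ope (methods 2·3): 0.49 vs {0.16, 0.19, 0.22, 0.26} → pass.
0 of 9 fail.

0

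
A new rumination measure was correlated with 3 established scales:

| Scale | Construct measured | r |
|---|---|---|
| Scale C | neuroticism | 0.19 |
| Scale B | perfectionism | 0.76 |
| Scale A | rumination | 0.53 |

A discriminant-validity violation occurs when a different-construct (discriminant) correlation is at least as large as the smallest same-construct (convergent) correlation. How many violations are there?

Convergent (same construct = rumination): Scale A.
Smallest convergent = 0.53. Discriminant values: 0.19, 0.76; count ≥ 0.53 → 1.

1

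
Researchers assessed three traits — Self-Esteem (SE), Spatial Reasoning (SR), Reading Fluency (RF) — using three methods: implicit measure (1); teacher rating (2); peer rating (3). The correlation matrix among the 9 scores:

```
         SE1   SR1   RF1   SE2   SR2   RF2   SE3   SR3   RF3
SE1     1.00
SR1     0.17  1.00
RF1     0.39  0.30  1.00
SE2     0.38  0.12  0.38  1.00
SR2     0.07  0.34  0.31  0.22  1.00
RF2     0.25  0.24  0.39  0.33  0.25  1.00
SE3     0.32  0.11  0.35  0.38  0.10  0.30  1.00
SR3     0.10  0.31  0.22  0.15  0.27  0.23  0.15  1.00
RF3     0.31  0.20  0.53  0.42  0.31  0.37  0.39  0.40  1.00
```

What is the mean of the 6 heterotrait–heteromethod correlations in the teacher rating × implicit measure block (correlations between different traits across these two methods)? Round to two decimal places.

HTHM values (method 2 × method 1): 0.12, 0.38, 0.07, 0.31, 0.25, 0.24; mean = 1.37/6 = 0.23.

0.23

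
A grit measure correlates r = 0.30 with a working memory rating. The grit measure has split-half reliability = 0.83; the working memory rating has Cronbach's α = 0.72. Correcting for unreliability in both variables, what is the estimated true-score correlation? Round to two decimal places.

r_true = r_obs / √(r_xx · r_yy) = 0.30 / √(0.83 × 0.72) = 0.30 / √0.5976 = 0.30 / 0.7730 ≈ 0.39.

0.39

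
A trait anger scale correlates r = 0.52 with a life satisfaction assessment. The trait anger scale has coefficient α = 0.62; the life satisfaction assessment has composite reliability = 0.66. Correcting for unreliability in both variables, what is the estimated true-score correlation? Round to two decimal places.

r_true = r_obs / √(r_xx · r_yy) = 0.52 / √(0.62 × 0.66) = 0.52 / √0.4092 = 0.52 / 0.6397 ≈ 0.81.

0.81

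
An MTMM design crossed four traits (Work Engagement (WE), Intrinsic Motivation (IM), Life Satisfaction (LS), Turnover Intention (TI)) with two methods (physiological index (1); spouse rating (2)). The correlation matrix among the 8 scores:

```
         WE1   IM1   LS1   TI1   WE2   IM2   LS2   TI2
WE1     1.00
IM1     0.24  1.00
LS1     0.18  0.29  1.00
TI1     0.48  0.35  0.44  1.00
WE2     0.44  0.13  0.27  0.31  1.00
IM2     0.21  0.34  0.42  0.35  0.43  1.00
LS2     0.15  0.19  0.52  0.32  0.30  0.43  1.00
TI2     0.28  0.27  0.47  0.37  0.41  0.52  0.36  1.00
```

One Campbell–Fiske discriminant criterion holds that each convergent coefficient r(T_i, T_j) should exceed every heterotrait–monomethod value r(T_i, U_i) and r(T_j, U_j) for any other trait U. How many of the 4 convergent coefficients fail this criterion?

Checking each validity diagonal entry against its comparison values:
WE (methods 1·2): 0.44 vs {0.24, 0.43, 0.18, 0.30, 0.48, 0.41} → fail.
IM (methods 1·2): 0.34 vs {0.24, 0.43, 0.29, 0.43, 0.35, 0.52} → fail.
LS (methods 1·2): 0.52 vs {0.18, 0.30, 0.29, 0.43, 0.44, 0.36} → pass.
TI (methods 1·2): 0.37 vs {0.48, 0.41, 0.35, 0.52, 0.44, 0.36} → fail.
3 of 4 fail.

3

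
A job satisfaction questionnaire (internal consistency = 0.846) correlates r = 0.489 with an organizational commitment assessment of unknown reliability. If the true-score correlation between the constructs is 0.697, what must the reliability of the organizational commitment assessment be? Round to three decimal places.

0.582

r_true = r_obs / √(r_xx · r_yy) ⇒ 0.697 = 0.489 / √(0.846 · r_yy).
√(0.846 · r_yy) = 0.489 / 0.697 = 0.7016; 0.846 · r_yy = 0.4922; r_yy = 0.4922 / 0.846 ≈ 0.582.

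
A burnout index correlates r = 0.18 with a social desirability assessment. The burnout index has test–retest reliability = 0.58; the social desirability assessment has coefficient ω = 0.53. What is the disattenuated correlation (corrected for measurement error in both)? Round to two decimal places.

0.32

r_true = r_obs / √(r_xx · r_yy) = 0.18 / √(0.58 × 0.53) = 0.18 / √0.3074 = 0.18 / 0.5544 ≈ 0.32.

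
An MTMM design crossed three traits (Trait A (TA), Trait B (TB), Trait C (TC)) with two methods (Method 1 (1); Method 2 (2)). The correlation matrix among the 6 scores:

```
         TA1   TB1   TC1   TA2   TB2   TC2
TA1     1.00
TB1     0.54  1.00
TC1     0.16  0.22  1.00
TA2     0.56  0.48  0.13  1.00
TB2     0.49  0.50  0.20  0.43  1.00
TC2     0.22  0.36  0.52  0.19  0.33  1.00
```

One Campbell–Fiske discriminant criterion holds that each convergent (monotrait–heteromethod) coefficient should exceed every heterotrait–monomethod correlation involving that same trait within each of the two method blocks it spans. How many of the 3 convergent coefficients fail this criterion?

Each convergent coefficient versus the relevant comparison correlations:
TA (methods 1·2): 0.56 vs {0.54, 0.43, 0.16, 0.19} → pass.
TB (methods 1·2): 0.50 vs {0.54, 0.43, 0.22, 0.33} → fail.
TC (methods 1·2): 0.52 vs {0.16, 0.19, 0.22, 0.33} → pass.
1 of 3 fail.

1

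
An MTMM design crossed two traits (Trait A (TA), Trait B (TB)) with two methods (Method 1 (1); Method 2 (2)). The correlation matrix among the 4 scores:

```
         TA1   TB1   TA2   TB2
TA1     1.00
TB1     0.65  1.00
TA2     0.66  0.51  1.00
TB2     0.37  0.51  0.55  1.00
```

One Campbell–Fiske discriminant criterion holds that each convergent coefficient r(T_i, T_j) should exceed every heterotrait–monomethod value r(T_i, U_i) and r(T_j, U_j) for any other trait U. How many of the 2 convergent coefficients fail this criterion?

1

Convergent coefficients and their comparison sets:
TA (methods 1·2): 0.66 vs {0.65, 0.55} → pass.
TB (methods 1·2): 0.51 vs {0.65, 0.55} → fail.
1 of 2 fail.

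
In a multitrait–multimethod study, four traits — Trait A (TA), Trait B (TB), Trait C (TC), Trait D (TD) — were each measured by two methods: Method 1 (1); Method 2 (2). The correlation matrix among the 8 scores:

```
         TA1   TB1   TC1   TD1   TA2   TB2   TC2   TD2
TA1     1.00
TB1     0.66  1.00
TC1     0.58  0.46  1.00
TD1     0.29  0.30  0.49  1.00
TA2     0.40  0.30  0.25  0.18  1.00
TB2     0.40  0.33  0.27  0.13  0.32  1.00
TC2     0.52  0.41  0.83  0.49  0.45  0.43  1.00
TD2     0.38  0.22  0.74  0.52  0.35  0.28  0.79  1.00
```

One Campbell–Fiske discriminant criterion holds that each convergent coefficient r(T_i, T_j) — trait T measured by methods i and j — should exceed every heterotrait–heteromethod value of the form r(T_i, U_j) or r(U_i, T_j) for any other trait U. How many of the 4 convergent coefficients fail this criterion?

3

Convergent coefficients and their comparison sets:
TA (methods 1·2): 0.40 vs {0.40, 0.30, 0.52, 0.25, 0.38, 0.18} → fail.
TB (methods 1·2): 0.33 vs {0.30, 0.40, 0.41, 0.27, 0.22, 0.13} → fail.
TC (methods 1·2): 0.83 vs {0.25, 0.52, 0.27, 0.41, 0.74, 0.49} → pass.
TD (methods 1·2): 0.52 vs {0.18, 0.38, 0.13, 0.22, 0.49, 0.74} → fail.
3 of 4 fail.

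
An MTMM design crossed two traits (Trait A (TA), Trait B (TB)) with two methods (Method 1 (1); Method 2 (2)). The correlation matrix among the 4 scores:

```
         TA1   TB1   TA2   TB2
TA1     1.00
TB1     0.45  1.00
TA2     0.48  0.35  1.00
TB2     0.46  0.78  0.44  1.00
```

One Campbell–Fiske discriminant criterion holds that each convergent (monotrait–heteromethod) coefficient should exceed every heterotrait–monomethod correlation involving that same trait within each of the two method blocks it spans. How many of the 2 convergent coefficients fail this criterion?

Convergent coefficients and their comparison sets:
TA (methods 1·2): 0.48 vs {0.45, 0.44} → pass.
TB (methods 1·2): 0.78 vs {0.45, 0.44} → pass.
0 of 2 fail.

0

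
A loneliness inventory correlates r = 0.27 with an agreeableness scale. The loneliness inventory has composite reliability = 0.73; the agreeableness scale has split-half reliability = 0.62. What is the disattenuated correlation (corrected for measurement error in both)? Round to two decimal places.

0.40

r_true = r_obs / √(r_xx · r_yy) = 0.27 / √(0.73 × 0.62) = 0.27 / √0.4526 = 0.27 / 0.6728 ≈ 0.40.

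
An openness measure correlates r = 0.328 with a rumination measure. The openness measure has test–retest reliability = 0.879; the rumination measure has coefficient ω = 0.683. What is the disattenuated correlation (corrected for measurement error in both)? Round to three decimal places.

r_true = r_obs / √(r_xx · r_yy) = 0.328 / √(0.879 × 0.683) = 0.328 / √0.600357 = 0.328 / 0.7748 ≈ 0.423.

0.423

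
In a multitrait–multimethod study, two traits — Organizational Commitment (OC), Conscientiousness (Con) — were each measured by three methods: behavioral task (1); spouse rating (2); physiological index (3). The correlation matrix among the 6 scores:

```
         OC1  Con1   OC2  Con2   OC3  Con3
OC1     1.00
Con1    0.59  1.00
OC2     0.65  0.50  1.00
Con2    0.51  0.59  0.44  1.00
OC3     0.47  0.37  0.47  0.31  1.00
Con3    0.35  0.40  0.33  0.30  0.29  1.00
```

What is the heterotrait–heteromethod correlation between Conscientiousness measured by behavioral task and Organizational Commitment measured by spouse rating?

Different traits and methods: r(Con1, OC2) = 0.50.

0.50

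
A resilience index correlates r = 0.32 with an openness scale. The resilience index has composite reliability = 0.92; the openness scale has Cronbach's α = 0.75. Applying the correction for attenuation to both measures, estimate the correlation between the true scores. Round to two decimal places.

0.39

r_true = r_obs / √(r_xx · r_yy) = 0.32 / √(0.92 × 0.75) = 0.32 / √0.6900 = 0.32 / 0.8307 ≈ 0.39.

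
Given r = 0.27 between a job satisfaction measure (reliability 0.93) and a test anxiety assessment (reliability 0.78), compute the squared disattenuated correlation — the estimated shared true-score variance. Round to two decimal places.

0.10

Disattenuated r = 0.27 / √(0.93 × 0.78) = 0.27 / 0.8517 = 0.3170.
Shared true-score variance = 0.3170² = 0.1005 ≈ 0.10.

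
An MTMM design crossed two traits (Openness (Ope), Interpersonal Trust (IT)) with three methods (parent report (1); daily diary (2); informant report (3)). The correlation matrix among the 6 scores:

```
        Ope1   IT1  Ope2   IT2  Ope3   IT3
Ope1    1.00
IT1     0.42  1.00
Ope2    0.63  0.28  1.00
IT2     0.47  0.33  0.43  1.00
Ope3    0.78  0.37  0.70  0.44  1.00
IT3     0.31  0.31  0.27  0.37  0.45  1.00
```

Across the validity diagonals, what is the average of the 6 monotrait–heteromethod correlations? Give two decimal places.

0.52

Convergent values: 0.63, 0.78, 0.70, 0.33, 0.31, 0.37; mean = 3.12/6 = 0.52.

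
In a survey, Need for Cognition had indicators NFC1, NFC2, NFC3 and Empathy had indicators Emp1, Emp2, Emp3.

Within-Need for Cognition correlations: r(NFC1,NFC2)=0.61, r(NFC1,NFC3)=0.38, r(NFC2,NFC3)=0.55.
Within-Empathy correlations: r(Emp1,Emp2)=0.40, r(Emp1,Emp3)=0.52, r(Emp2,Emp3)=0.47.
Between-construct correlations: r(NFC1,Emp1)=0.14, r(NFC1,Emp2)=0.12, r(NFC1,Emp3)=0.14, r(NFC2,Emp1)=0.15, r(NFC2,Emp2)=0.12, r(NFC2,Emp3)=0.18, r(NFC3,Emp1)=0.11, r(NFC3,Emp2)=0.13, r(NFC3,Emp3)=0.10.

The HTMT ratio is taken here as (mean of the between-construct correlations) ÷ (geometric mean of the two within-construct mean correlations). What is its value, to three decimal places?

0.271

Mean heterotrait r = 1.19/9 = 0.1322.
Mean within-NFC = 1.54/3 = 0.5133; mean within-Emp = 1.39/3 = 0.4633.
Geometric mean = √(0.5133 × 0.4633) = 0.4877.
HTMT = 0.1322 / 0.4877 = 0.271.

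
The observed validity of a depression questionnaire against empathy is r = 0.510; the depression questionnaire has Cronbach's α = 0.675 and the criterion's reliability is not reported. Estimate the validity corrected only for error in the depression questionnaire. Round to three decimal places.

Single correction: r_c = r_obs / √r_xx = 0.510 / √0.675 = 0.510 / 0.8216 ≈ 0.621.

0.621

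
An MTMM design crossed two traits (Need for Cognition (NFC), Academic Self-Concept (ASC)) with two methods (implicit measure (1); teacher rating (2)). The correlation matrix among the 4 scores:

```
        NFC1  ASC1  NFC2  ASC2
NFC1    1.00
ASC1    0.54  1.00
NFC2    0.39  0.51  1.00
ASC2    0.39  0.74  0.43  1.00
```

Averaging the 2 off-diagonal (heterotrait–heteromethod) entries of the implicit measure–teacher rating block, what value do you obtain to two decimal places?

HTHM values (method 1 × method 2): 0.39, 0.51; mean = 0.90/2 = 0.45.

0.45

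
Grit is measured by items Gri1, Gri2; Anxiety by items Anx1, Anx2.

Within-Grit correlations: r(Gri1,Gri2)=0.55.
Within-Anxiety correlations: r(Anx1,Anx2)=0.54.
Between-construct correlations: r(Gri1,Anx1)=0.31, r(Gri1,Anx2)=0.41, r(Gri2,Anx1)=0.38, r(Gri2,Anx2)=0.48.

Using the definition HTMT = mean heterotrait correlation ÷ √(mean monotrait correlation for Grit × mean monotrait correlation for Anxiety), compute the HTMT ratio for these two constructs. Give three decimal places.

0.725

Mean heterotrait r = 1.58/4 = 0.3950.
Mean within-Gri = 0.55/1 = 0.5500; mean within-Anx = 0.54/1 = 0.5400.
Geometric mean = √(0.5500 × 0.5400) = 0.5450.
HTMT = 0.3950 / 0.5450 = 0.725.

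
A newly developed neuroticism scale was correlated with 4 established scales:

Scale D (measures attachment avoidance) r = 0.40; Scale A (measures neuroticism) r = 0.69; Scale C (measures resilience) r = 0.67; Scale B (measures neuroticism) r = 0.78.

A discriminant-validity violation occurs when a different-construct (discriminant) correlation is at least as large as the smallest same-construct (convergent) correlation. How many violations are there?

Convergent (same construct = neuroticism): Scale A, Scale B.
Smallest convergent = 0.69. Discriminant values: 0.40, 0.67; count ≥ 0.69 → 0.

0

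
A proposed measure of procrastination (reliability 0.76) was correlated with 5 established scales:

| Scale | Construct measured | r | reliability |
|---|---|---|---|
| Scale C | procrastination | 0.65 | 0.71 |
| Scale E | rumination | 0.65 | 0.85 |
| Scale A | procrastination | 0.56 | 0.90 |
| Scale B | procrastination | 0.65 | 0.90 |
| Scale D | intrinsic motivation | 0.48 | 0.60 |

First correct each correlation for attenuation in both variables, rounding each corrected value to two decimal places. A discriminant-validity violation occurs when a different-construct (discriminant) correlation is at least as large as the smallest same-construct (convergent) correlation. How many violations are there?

Disattenuated r (r / √(r_scale · r_new)):
  Scale C (conv): 0.65 / √(0.71·0.76) = 0.88
  Scale E (disc): 0.65 / √(0.85·0.76) = 0.81
  Scale A (conv): 0.56 / √(0.90·0.76) = 0.68
  Scale B (conv): 0.65 / √(0.90·0.76) = 0.79
  Scale D (disc): 0.48 / √(0.60·0.76) = 0.71
Smallest convergent = 0.68. Discriminant values: 0.81, 0.71; count ≥ 0.68 → 2.

2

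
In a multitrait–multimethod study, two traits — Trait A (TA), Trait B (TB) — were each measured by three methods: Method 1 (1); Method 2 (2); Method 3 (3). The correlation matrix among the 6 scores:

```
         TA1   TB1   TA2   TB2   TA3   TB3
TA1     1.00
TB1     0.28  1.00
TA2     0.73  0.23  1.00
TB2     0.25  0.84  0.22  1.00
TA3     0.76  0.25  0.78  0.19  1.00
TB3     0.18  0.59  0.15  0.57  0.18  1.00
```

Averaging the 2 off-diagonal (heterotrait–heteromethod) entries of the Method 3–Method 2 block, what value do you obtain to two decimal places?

0.17

HTHM values (method 3 × method 2): 0.19, 0.15; mean = 0.34/2 = 0.17.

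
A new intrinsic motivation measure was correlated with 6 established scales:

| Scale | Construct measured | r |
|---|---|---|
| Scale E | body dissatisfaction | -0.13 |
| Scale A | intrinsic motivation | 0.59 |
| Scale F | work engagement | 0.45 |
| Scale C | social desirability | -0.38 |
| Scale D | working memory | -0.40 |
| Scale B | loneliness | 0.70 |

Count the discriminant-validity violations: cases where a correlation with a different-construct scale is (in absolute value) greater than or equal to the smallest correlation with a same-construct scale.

1

Convergent (same construct = intrinsic motivation): Scale A.
Smallest convergent = 0.59. Discriminant |r|: 0.13, 0.45, 0.38, 0.40, 0.70; count ≥ 0.59 → 1.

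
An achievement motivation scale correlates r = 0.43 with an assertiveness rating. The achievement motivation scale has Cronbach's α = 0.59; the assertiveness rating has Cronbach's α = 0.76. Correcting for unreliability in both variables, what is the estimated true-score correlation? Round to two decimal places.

0.64

r_true = r_obs / √(r_xx · r_yy) = 0.43 / √(0.59 × 0.76) = 0.43 / √0.4484 = 0.43 / 0.6696 ≈ 0.64.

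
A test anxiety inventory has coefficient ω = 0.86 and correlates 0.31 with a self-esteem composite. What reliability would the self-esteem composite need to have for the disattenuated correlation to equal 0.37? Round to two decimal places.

0.82

r_true = r_obs / √(r_xx · r_yy) ⇒ 0.37 = 0.31 / √(0.86 · r_yy).
√(0.86 · r_yy) = 0.31 / 0.37 = 0.8378; 0.86 · r_yy = 0.7019; r_yy = 0.7019 / 0.86 ≈ 0.82.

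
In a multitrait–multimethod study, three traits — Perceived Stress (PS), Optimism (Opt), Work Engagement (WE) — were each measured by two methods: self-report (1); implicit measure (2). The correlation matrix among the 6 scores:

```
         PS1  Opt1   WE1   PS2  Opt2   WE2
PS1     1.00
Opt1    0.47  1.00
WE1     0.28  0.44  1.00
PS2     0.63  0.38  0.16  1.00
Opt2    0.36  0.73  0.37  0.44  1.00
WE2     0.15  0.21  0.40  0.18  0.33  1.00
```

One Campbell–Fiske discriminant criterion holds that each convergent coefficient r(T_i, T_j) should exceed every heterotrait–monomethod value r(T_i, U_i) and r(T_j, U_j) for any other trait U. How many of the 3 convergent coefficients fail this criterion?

1

Convergent coefficients and their comparison sets:
PS (methods 1·2): 0.63 vs {0.47, 0.44, 0.28, 0.18} → pass.
Opt (methods 1·2): 0.73 vs {0.47, 0.44, 0.44, 0.33} → pass.
WE (methods 1·2): 0.40 vs {0.28, 0.18, 0.44, 0.33} → fail.
1 of 3 fail.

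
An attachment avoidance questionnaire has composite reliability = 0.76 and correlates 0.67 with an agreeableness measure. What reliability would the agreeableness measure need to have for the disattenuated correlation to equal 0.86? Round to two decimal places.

r_true = r_obs / √(r_xx · r_yy) ⇒ 0.86 = 0.67 / √(0.76 · r_yy).
√(0.76 · r_yy) = 0.67 / 0.86 = 0.7791; 0.76 · r_yy = 0.6070; r_yy = 0.6070 / 0.76 ≈ 0.80.

0.80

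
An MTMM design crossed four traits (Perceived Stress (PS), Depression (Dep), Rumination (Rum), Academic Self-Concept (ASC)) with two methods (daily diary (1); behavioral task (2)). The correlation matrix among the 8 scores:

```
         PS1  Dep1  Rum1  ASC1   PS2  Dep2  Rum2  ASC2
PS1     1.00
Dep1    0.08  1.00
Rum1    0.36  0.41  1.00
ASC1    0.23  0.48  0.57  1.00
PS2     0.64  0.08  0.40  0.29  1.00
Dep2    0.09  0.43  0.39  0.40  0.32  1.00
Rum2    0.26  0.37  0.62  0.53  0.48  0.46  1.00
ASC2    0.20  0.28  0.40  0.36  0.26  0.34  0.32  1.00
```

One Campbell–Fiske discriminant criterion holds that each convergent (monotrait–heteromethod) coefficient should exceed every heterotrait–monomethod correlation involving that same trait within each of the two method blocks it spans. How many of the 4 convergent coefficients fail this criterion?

2

Convergent coefficients and their comparison sets:
PS (methods 1·2): 0.64 vs {0.08, 0.32, 0.36, 0.48, 0.23, 0.26} → pass.
Dep (methods 1·2): 0.43 vs {0.08, 0.32, 0.41, 0.46, 0.48, 0.34} → fail.
Rum (methods 1·2): 0.62 vs {0.36, 0.48, 0.41, 0.46, 0.57, 0.32} → pass.
ASC (methods 1·2): 0.36 vs {0.23, 0.26, 0.48, 0.34, 0.57, 0.32} → fail.
2 of 4 fail.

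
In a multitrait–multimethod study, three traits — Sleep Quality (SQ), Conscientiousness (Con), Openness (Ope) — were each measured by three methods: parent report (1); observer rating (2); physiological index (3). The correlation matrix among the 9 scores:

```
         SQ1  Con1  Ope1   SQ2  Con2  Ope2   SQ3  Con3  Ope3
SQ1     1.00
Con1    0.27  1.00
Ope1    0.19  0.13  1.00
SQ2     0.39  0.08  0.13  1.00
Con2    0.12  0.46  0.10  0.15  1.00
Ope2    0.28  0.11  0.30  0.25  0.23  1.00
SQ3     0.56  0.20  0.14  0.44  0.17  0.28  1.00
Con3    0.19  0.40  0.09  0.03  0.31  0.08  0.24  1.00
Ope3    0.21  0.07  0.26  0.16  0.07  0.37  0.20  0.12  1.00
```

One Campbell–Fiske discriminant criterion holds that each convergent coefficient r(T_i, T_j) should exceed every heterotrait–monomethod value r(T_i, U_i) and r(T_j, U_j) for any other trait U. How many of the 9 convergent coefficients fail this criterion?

0

Each convergent coefficient versus the relevant comparison correlations:
SQ (methods 1·2): 0.39 vs {0.27, 0.15, 0.19, 0.25} → pass.
SQ (methods 1·3): 0.56 vs {0.27, 0.24, 0.19, 0.20} → pass.
SQ (methods 2·3): 0.44 vs {0.15, 0.24, 0.25, 0.20} → pass.
Con (methods 1·2): 0.46 vs {0.27, 0.15, 0.13, 0.23} → pass.
Con (methods 1·3): 0.40 vs {0.27, 0.24, 0.13, 0.12} → pass.
Con (methods 2·3): 0.31 vs {0.15, 0.24, 0.23, 0.12} → pass.
Ope (methods 1·2): 0.30 vs {0.19, 0.25, 0.13, 0.23} → pass.
Ope (methods 1·3): 0.26 vs {0.19, 0.20, 0.13, 0.12} → pass.
Ope (methods 2·3): 0.37 vs {0.25, 0.20, 0.23, 0.12} → pass.
0 of 9 fail.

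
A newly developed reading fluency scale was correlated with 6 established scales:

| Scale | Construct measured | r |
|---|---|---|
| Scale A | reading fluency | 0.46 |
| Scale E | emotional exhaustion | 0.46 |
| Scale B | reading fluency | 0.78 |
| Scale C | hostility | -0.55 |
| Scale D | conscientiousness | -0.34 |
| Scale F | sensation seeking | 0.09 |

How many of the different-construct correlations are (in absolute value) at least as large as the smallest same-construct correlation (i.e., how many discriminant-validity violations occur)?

2

Convergent (same construct = reading fluency): Scale A, Scale B.
Smallest convergent = 0.46. Discriminant |r|: 0.46, 0.55, 0.34, 0.09; count ≥ 0.46 → 2.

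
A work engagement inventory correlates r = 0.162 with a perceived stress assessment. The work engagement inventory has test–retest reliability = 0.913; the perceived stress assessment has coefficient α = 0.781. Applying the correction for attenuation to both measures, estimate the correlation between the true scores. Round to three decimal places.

0.192

r_true = r_obs / √(r_xx · r_yy) = 0.162 / √(0.913 × 0.781) = 0.162 / √0.713053 = 0.162 / 0.8444 ≈ 0.192.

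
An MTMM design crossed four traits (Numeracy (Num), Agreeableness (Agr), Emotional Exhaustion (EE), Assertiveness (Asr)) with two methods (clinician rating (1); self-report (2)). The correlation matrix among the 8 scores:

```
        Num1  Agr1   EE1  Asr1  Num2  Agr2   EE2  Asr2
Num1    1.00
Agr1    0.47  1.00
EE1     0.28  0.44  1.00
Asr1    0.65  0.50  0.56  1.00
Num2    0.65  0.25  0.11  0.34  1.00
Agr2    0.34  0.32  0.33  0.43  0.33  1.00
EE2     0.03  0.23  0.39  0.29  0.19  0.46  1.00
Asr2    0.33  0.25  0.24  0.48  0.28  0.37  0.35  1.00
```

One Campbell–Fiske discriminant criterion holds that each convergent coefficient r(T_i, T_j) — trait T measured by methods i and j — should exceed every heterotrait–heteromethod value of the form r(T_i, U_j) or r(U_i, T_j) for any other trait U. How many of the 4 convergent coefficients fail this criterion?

Checking each validity diagonal entry against its comparison values:
Num (methods 1·2): 0.65 vs {0.34, 0.25, 0.03, 0.11, 0.33, 0.34} → pass.
Agr (methods 1·2): 0.32 vs {0.25, 0.34, 0.23, 0.33, 0.25, 0.43} → fail.
EE (methods 1·2): 0.39 vs {0.11, 0.03, 0.33, 0.23, 0.24, 0.29} → pass.
Asr (methods 1·2): 0.48 vs {0.34, 0.33, 0.43, 0.25, 0.29, 0.24} → pass.
1 of 4 fail.

1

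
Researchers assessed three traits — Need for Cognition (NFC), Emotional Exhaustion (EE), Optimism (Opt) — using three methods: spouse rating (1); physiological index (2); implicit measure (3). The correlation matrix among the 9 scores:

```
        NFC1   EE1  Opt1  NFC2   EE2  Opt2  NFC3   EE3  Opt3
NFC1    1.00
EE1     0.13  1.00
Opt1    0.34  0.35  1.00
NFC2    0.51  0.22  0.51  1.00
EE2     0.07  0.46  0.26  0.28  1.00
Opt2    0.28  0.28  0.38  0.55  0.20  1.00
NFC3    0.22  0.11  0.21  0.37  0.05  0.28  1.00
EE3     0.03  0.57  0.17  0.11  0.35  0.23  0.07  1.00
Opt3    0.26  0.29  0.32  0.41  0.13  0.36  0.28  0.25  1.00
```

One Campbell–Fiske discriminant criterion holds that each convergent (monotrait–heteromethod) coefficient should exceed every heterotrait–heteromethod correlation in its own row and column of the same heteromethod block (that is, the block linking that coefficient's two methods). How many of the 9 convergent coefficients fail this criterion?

Checking each validity diagonal entry against its comparison values:
NFC (methods 1·2): 0.51 vs {0.07, 0.22, 0.28, 0.51} → fail.
NFC (methods 1·3): 0.22 vs {0.03, 0.11, 0.26, 0.21} → fail.
NFC (methods 2·3): 0.37 vs {0.11, 0.05, 0.41, 0.28} → fail.
EE (methods 1·2): 0.46 vs {0.22, 0.07, 0.28, 0.26} → pass.
EE (methods 1·3): 0.57 vs {0.11, 0.03, 0.29, 0.17} → pass.
EE (methods 2·3): 0.35 vs {0.05, 0.11, 0.13, 0.23} → pass.
Opt (methods 1·2): 0.38 vs {0.51, 0.28, 0.26, 0.28} → fail.
Opt (methods 1·3): 0.32 vs {0.21, 0.26, 0.17, 0.29} → pass.
Opt (methods 2·3): 0.36 vs {0.28, 0.41, 0.23, 0.13} → fail.
5 of 9 fail.

5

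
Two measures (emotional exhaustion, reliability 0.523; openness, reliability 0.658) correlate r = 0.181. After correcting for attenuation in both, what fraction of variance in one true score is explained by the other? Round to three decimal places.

0.095

Disattenuated r = 0.181 / √(0.523 × 0.658) = 0.181 / 0.5866 = 0.3086.
Shared true-score variance = 0.3086² = 0.0952 ≈ 0.095.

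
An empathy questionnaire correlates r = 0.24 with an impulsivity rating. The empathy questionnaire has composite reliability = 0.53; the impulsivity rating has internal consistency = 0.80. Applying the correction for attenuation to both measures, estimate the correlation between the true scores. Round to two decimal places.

0.37

r_true = r_obs / √(r_xx · r_yy) = 0.24 / √(0.53 × 0.80) = 0.24 / √0.4240 = 0.24 / 0.6512 ≈ 0.37.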